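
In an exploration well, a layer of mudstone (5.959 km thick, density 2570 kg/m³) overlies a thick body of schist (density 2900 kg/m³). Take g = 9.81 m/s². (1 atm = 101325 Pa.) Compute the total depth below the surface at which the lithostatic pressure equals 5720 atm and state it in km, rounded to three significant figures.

Pressure at base of upper layers: 2570×9.81×5959 = 1.502×10^8 Pa = 1483 atm
Remaining pressure to be supplied by schist: 5.796×10^8 − 1.502×10^8 = 4.293×10^8 Pa
Additional depth in schist = 4.293×10^8 Pa / (2900 kg/m³ × 9.81 m/s²) = 15092 m
Total depth = 5959 m + 15092 m = 21051 m
= 21.051 km

21.1 km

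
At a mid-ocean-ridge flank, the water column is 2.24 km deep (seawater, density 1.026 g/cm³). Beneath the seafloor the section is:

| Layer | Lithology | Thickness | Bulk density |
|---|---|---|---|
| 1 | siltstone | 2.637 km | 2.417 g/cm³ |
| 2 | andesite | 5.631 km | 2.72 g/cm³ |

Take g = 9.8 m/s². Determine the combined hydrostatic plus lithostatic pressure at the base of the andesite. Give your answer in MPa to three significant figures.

seawater: 1026 kg/m³ × 9.8 m/s² × 2240 m = 2.252×10^7 Pa = 22.52 MPa
siltstone: 2417 kg/m³ × 9.8 m/s² × 2637 m = 6.246×10^7 Pa = 62.46 MPa
andesite: 2720 kg/m³ × 9.8 m/s² × 5631 m = 1.501×10^8 Pa = 150.1 MPa
Total = 22.52 + 62.46 + 150.1 = 235.08 MPa

235 MPa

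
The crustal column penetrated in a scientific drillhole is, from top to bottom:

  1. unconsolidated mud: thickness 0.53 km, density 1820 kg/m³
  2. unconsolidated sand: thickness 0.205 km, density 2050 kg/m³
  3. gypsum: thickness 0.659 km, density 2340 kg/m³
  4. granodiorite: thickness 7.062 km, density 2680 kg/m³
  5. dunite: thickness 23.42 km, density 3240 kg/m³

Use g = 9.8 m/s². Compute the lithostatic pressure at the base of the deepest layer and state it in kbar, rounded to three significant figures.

unconsolidated mud: 1820 kg/m³ × 9.8 m/s² × 530 m = 9.453×10^6 Pa = 0.09453 kbar
unconsolidated sand: 2050 kg/m³ × 9.8 m/s² × 205 m = 4.118×10^6 Pa = 0.04118 kbar
gypsum: 2340 kg/m³ × 9.8 m/s² × 659 m = 1.511×10^7 Pa = 0.1511 kbar
granodiorite: 2680 kg/m³ × 9.8 m/s² × 7062 m = 1.855×10^8 Pa = 1.855 kbar
dunite: 3240 kg/m³ × 9.8 m/s² × 23420 m = 7.436×10^8 Pa = 7.436 kbar
Total = 0.09453 + 0.04118 + 0.1511 + 1.855 + 7.436 = 9.5779 kbar

9.58 kbar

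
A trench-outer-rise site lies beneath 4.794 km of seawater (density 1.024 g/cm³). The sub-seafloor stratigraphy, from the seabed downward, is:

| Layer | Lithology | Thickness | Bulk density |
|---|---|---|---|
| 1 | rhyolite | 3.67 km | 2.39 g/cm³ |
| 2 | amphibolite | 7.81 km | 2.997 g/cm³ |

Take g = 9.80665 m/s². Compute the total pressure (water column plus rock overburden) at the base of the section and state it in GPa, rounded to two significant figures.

seawater: 1024 kg/m³ × 9.80665 m/s² × 4794 m = 4.814×10^7 Pa = 0.04814 GPa
rhyolite: 2390 kg/m³ × 9.80665 m/s² × 3670 m = 8.602×10^7 Pa = 0.08602 GPa
amphibolite: 2997 kg/m³ × 9.80665 m/s² × 7810 m = 2.295×10^8 Pa = 0.2295 GPa
Total = 0.04814 + 0.08602 + 0.2295 = 0.36370 GPa

0.36 GPa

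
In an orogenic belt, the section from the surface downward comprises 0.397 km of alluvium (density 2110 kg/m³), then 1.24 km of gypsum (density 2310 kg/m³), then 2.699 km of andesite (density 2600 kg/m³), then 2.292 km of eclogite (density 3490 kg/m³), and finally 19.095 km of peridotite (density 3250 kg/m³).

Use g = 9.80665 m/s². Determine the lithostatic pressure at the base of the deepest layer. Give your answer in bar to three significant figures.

7920 bar

alluvium: 2110 kg/m³ × 9.80665 m/s² × 397 m = 8.215×10^6 Pa = 82.15 bar
gypsum: 2310 kg/m³ × 9.80665 m/s² × 1240 m = 2.809×10^7 Pa = 280.9 bar
andesite: 2600 kg/m³ × 9.80665 m/s² × 2699 m = 6.882×10^7 Pa = 688.2 bar
eclogite: 3490 kg/m³ × 9.80665 m/s² × 2292 m = 7.844×10^7 Pa = 784.4 bar
peridotite: 3250 kg/m³ × 9.80665 m/s² × 19095 m = 6.086×10^8 Pa = 6086 bar
Total = 82.15 + 280.9 + 688.2 + 784.4 + 6086 = 7921.5 bar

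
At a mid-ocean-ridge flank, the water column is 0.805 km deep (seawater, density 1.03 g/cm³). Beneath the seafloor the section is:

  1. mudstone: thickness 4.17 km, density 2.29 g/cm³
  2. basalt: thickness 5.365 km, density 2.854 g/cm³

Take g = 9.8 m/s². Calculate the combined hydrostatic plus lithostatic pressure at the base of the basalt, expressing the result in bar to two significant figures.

2500 bar

seawater: 1030 kg/m³ × 9.8 m/s² × 805 m = 8.126×10^6 Pa = 81.26 bar
mudstone: 2290 kg/m³ × 9.8 m/s² × 4170 m = 9.358×10^7 Pa = 935.8 bar
basalt: 2854 kg/m³ × 9.8 m/s² × 5365 m = 1.501×10^8 Pa = 1501 bar
Total = 81.26 + 935.8 + 1501 = 2517.6 bar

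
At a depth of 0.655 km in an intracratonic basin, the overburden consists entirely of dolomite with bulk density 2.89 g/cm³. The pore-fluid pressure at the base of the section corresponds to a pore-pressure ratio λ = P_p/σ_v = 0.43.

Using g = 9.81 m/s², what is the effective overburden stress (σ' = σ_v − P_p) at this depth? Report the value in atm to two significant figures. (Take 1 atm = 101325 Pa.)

100 atm

Overburden (lithostatic) stress σ_v:
dolomite: 2890 kg/m³ × 9.81 m/s² × 655 m = 1.857×10^7 Pa = 18.57 MPa
Pore pressure P_p = λ·σ_v = 0.43 × 18.57 MPa = 7.985 MPa
Effective stress σ' = σ_v − P_p = 18.57 − 7.985 = 10.585 MPa = 104.46 atm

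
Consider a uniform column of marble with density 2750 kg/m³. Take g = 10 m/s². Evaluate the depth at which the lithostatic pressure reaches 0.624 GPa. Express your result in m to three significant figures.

h = P/(ρg) = 0.624 GPa / (2750 kg/m³ × 10 m/s²) = 6.240×10^8 Pa / 27500 Pa/m = 22691 m

22700 m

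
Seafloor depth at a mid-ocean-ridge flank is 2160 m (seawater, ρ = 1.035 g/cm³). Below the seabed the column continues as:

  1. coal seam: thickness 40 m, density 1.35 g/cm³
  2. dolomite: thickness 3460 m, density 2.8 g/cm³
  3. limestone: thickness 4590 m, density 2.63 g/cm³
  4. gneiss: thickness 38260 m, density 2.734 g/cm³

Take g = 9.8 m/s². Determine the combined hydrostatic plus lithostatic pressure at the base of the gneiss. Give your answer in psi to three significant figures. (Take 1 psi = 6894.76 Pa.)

seawater: 1035 kg/m³ × 9.8 m/s² × 2160 m = 2.191×10^7 Pa = 3178 psi
coal seam: 1350 kg/m³ × 9.8 m/s² × 40 m = 5.292×10^5 Pa = 76.75 psi
dolomite: 2800 kg/m³ × 9.8 m/s² × 3460 m = 9.494×10^7 Pa = 13770 psi
limestone: 2630 kg/m³ × 9.8 m/s² × 4590 m = 1.183×10^8 Pa = 17158 psi
gneiss: 2734 kg/m³ × 9.8 m/s² × 38260 m = 1.025×10^9 Pa = 1.487×10^5 psi
Total = 3178 + 76.75 + 13770 + 17158 + 1.487×10^5 = 1.8286×10^5 psi

183000 psi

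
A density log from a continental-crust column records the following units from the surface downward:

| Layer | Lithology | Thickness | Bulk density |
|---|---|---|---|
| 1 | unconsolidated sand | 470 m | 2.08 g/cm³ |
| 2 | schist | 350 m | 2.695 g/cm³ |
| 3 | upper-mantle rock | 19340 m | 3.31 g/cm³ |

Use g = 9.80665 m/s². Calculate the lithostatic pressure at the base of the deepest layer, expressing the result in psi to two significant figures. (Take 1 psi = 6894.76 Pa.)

94000 psi

unconsolidated sand: 2080 kg/m³ × 9.80665 m/s² × 470 m = 9.587×10^6 Pa = 1390 psi
schist: 2695 kg/m³ × 9.80665 m/s² × 350 m = 9.250×10^6 Pa = 1342 psi
upper-mantle rock: 3310 kg/m³ × 9.80665 m/s² × 19340 m = 6.278×10^8 Pa = 91051 psi
Total = 1390 + 1342 + 91051 = 93783 psi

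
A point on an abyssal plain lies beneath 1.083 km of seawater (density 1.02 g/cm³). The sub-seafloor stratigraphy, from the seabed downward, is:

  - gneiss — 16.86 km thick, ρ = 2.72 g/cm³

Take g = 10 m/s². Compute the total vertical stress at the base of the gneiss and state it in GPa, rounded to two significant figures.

0.47 GPa

seawater: 1020 kg/m³ × 10 m/s² × 1083 m = 1.105×10^7 Pa = 0.01105 GPa
gneiss: 2720 kg/m³ × 10 m/s² × 16860 m = 4.586×10^8 Pa = 0.4586 GPa
Total = 0.01105 + 0.4586 = 0.46964 GPa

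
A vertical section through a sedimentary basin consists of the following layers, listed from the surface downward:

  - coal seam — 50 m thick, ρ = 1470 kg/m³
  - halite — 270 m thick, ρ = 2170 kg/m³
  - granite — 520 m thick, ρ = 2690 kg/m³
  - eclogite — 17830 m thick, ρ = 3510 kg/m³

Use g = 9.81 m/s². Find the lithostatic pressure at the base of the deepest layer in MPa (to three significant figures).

coal seam: 1470 kg/m³ × 9.81 m/s² × 50 m = 7.210×10^5 Pa = 0.7210 MPa
halite: 2170 kg/m³ × 9.81 m/s² × 270 m = 5.748×10^6 Pa = 5.748 MPa
granite: 2690 kg/m³ × 9.81 m/s² × 520 m = 1.372×10^7 Pa = 13.72 MPa
eclogite: 3510 kg/m³ × 9.81 m/s² × 17830 m = 6.139×10^8 Pa = 613.9 MPa
Total = 0.7210 + 5.748 + 13.72 + 613.9 = 634.13 MPa

634 MPa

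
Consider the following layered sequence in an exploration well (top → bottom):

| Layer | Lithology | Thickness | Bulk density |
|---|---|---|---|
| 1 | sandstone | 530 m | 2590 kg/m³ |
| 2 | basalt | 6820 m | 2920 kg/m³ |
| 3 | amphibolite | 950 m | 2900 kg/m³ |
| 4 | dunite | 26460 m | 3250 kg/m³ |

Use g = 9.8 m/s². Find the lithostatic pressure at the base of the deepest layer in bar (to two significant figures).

11000 bar

sandstone: 2590 kg/m³ × 9.8 m/s² × 530 m = 1.345×10^7 Pa = 134.5 bar
basalt: 2920 kg/m³ × 9.8 m/s² × 6820 m = 1.952×10^8 Pa = 1952 bar
amphibolite: 2900 kg/m³ × 9.8 m/s² × 950 m = 2.700×10^7 Pa = 270.0 bar
dunite: 3250 kg/m³ × 9.8 m/s² × 26460 m = 8.428×10^8 Pa = 8428 bar
Total = 134.5 + 1952 + 270.0 + 8428 = 10784 bar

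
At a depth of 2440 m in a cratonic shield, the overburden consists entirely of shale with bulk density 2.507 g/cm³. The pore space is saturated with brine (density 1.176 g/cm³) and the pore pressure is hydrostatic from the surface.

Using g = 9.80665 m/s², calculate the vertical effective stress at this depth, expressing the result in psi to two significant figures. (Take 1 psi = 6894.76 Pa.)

Overburden (lithostatic) stress σ_v:
shale: 2507 kg/m³ × 9.80665 m/s² × 2440 m = 5.999×10^7 Pa = 59.99 MPa
Pore pressure P_p = 1176 kg/m³ × 9.80665 m/s² × 2440 m = 2.814×10^7 Pa = 28.14 MPa
Effective stress σ' = σ_v − P_p = 59.99 − 28.14 = 31.848 MPa = 4619.2 psi

4600 psi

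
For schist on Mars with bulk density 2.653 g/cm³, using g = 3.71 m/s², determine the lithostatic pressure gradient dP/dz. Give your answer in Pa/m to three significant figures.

9840 Pa/m

dP/dz = ρg = 2653 kg/m³ × 3.71 m/s² = 9842.6 Pa/m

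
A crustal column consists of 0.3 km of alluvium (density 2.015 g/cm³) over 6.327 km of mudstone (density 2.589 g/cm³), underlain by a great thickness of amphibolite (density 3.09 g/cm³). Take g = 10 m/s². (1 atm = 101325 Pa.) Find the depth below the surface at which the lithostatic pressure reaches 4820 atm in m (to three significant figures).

Pressure at base of upper layers: 2015×10×300 + 2589×10×6327 = 1.699×10^8 Pa = 1676 atm
Remaining pressure to be supplied by amphibolite: 4.884×10^8 − 1.699×10^8 = 3.185×10^8 Pa
Additional depth in amphibolite = 3.185×10^8 Pa / (3090 kg/m³ × 10 m/s²) = 10309 m
Total depth = 6627 m + 10309 m = 16936 m

16900 m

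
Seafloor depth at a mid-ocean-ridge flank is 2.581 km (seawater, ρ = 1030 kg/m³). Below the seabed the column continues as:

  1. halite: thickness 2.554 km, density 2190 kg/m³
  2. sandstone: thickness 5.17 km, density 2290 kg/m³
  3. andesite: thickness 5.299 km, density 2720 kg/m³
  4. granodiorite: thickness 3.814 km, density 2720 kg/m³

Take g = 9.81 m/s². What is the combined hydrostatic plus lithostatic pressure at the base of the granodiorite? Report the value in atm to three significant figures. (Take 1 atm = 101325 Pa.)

seawater: 1030 kg/m³ × 9.81 m/s² × 2581 m = 2.608×10^7 Pa = 257.4 atm
halite: 2190 kg/m³ × 9.81 m/s² × 2554 m = 5.487×10^7 Pa = 541.5 atm
sandstone: 2290 kg/m³ × 9.81 m/s² × 5170 m = 1.161×10^8 Pa = 1146 atm
andesite: 2720 kg/m³ × 9.81 m/s² × 5299 m = 1.414×10^8 Pa = 1395 atm
granodiorite: 2720 kg/m³ × 9.81 m/s² × 3814 m = 1.018×10^8 Pa = 1004 atm
Total = 257.4 + 541.5 + 1146 + 1395 + 1004 = 4345.0 atm

4340 atm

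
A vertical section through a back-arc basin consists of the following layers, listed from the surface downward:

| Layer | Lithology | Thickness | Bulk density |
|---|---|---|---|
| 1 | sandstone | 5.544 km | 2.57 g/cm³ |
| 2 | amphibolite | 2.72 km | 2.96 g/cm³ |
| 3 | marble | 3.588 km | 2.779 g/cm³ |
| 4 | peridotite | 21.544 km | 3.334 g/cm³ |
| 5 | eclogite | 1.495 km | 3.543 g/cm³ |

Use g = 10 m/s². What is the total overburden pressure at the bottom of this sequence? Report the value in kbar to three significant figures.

10.9 kbar

sandstone: 2570 kg/m³ × 10 m/s² × 5544 m = 1.425×10^8 Pa = 1.425 kbar
amphibolite: 2960 kg/m³ × 10 m/s² × 2720 m = 8.051×10^7 Pa = 0.8051 kbar
marble: 2779 kg/m³ × 10 m/s² × 3588 m = 9.971×10^7 Pa = 0.9971 kbar
peridotite: 3334 kg/m³ × 10 m/s² × 21544 m = 7.183×10^8 Pa = 7.183 kbar
eclogite: 3543 kg/m³ × 10 m/s² × 1495 m = 5.297×10^7 Pa = 0.5297 kbar
Total = 1.425 + 0.8051 + 0.9971 + 7.183 + 0.5297 = 10.939 kbar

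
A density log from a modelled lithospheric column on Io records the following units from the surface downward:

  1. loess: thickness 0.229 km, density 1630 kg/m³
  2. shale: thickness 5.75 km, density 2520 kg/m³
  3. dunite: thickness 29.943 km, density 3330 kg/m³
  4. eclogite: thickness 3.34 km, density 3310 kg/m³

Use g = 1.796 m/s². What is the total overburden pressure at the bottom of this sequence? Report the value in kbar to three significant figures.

2.26 kbar

loess: 1630 kg/m³ × 1.796 m/s² × 229 m = 6.704×10^5 Pa = 6.704×10^-3 kbar
shale: 2520 kg/m³ × 1.796 m/s² × 5750 m = 2.602×10^7 Pa = 0.2602 kbar
dunite: 3330 kg/m³ × 1.796 m/s² × 29943 m = 1.791×10^8 Pa = 1.791 kbar
eclogite: 3310 kg/m³ × 1.796 m/s² × 3340 m = 1.986×10^7 Pa = 0.1986 kbar
Total = 6.704×10^-3 + 0.2602 + 1.791 + 0.1986 = 2.2563 kbar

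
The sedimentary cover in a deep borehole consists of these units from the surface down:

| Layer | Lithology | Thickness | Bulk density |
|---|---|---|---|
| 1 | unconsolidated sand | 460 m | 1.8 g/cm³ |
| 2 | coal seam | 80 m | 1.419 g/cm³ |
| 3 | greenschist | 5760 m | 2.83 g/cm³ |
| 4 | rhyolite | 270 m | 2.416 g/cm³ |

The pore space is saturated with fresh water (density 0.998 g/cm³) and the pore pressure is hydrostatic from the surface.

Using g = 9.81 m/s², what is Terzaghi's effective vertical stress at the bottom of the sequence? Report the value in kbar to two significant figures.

1.1 kbar

Overburden (lithostatic) stress σ_v:
unconsolidated sand: 1800 kg/m³ × 9.81 m/s² × 460 m = 8.123×10^6 Pa = 8.123 MPa
coal seam: 1419 kg/m³ × 9.81 m/s² × 80 m = 1.114×10^6 Pa = 1.114 MPa
greenschist: 2830 kg/m³ × 9.81 m/s² × 5760 m = 1.599×10^8 Pa = 159.9 MPa
rhyolite: 2416 kg/m³ × 9.81 m/s² × 270 m = 6.399×10^6 Pa = 6.399 MPa
Total = 8.123 + 1.114 + 159.9 + 6.399 = 175.55 MPa
Pore pressure P_p = 998 kg/m³ × 9.81 m/s² × 6570 m = 6.432×10^7 Pa = 64.32 MPa
Effective stress σ' = σ_v − P_p = 175.5 − 64.32 = 111.22 MPa = 1.1122 kbar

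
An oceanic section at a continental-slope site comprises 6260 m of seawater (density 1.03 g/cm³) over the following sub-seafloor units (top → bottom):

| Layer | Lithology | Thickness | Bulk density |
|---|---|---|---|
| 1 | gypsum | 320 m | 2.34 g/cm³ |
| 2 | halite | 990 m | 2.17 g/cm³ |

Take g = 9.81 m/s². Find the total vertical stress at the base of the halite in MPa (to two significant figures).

seawater: 1030 kg/m³ × 9.81 m/s² × 6260 m = 6.325×10^7 Pa = 63.25 MPa
gypsum: 2340 kg/m³ × 9.81 m/s² × 320 m = 7.346×10^6 Pa = 7.346 MPa
halite: 2170 kg/m³ × 9.81 m/s² × 990 m = 2.107×10^7 Pa = 21.07 MPa
Total = 63.25 + 7.346 + 21.07 = 91.673 MPa

92 MPa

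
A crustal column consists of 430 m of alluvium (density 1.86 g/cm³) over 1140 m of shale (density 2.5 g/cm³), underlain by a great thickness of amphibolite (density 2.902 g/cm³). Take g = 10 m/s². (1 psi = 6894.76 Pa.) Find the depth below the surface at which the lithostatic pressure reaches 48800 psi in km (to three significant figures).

Pressure at base of upper layers: 1860×10×430 + 2500×10×1140 = 3.650×10^7 Pa = 5294 psi
Remaining pressure to be supplied by amphibolite: 3.365×10^8 − 3.650×10^7 = 3.000×10^8 Pa
Additional depth in amphibolite = 3.000×10^8 Pa / (2902 kg/m³ × 10 m/s²) = 10337 m
Total depth = 1570 m + 10337 m = 11907 m
= 11.907 km

11.9 km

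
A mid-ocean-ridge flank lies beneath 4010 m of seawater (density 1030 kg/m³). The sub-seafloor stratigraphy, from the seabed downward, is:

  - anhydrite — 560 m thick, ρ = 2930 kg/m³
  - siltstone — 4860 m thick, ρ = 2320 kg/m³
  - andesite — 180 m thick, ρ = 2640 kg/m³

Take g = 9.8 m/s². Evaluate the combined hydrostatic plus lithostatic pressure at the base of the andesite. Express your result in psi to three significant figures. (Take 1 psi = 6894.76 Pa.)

24900 psi

seawater: 1030 kg/m³ × 9.8 m/s² × 4010 m = 4.048×10^7 Pa = 5871 psi
anhydrite: 2930 kg/m³ × 9.8 m/s² × 560 m = 1.608×10^7 Pa = 2332 psi
siltstone: 2320 kg/m³ × 9.8 m/s² × 4860 m = 1.105×10^8 Pa = 16026 psi
andesite: 2640 kg/m³ × 9.8 m/s² × 180 m = 4.657×10^6 Pa = 675.4 psi
Total = 5871 + 2332 + 16026 + 675.4 = 24905 psi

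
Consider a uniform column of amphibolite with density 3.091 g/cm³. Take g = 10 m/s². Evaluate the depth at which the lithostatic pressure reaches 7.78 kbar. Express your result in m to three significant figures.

h = P/(ρg) = 7.78 kbar / (3091 kg/m³ × 10 m/s²) = 7.780×10^8 Pa / 30910 Pa/m = 25170 m

25200 m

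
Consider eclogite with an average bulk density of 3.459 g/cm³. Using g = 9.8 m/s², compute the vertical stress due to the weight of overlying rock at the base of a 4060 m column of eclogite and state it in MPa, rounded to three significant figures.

138 MPa

eclogite: 3459 kg/m³ × 9.8 m/s² × 4060 m = 1.376×10^8 Pa = 137.6 MPa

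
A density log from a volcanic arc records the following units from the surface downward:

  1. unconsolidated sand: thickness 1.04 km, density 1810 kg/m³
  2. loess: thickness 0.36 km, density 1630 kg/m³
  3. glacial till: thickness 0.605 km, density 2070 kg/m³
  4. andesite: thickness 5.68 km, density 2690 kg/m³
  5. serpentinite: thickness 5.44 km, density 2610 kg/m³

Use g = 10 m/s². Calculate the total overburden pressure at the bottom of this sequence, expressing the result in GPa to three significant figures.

unconsolidated sand: 1810 kg/m³ × 10 m/s² × 1040 m = 1.882×10^7 Pa = 0.01882 GPa
loess: 1630 kg/m³ × 10 m/s² × 360 m = 5.868×10^6 Pa = 5.868×10^-3 GPa
glacial till: 2070 kg/m³ × 10 m/s² × 605 m = 1.252×10^7 Pa = 0.01252 GPa
andesite: 2690 kg/m³ × 10 m/s² × 5680 m = 1.528×10^8 Pa = 0.1528 GPa
serpentinite: 2610 kg/m³ × 10 m/s² × 5440 m = 1.420×10^8 Pa = 0.1420 GPa
Total = 0.01882 + 5.868×10^-3 + 0.01252 + 0.1528 + 0.1420 = 0.33199 GPa

0.332 GPa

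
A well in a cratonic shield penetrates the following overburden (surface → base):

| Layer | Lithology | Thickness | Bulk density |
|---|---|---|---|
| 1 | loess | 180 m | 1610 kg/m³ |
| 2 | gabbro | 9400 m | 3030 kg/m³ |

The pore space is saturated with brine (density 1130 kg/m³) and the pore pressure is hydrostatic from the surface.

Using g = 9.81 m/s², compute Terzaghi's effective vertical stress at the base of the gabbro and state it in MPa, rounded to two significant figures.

Overburden (lithostatic) stress σ_v:
loess: 1610 kg/m³ × 9.81 m/s² × 180 m = 2.843×10^6 Pa = 2.843 MPa
gabbro: 3030 kg/m³ × 9.81 m/s² × 9400 m = 2.794×10^8 Pa = 279.4 MPa
Total = 2.843 + 279.4 = 282.25 MPa
Pore pressure P_p = 1130 kg/m³ × 9.81 m/s² × 9580 m = 1.062×10^8 Pa = 106.2 MPa
Effective stress σ' = σ_v − P_p = 282.3 − 106.2 = 176.05 MPa

180 MPa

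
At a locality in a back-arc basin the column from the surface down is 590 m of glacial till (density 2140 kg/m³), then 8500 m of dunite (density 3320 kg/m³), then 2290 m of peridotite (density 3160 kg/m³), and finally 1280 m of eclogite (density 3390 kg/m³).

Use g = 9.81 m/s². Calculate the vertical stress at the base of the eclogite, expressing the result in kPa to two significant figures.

glacial till: 2140 kg/m³ × 9.81 m/s² × 590 m = 1.239×10^7 Pa = 12386 kPa
dunite: 3320 kg/m³ × 9.81 m/s² × 8500 m = 2.768×10^8 Pa = 2.768×10^5 kPa
peridotite: 3160 kg/m³ × 9.81 m/s² × 2290 m = 7.099×10^7 Pa = 70989 kPa
eclogite: 3390 kg/m³ × 9.81 m/s² × 1280 m = 4.257×10^7 Pa = 42568 kPa
Total = 12386 + 2.768×10^5 + 70989 + 42568 = 4.0278×10^5 kPa

400000 kPa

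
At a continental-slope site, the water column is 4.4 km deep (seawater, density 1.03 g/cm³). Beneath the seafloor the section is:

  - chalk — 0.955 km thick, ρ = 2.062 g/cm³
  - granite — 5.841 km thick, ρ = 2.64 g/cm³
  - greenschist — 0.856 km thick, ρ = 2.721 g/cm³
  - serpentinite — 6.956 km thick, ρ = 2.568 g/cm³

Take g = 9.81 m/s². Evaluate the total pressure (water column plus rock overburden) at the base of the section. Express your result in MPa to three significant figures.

seawater: 1030 kg/m³ × 9.81 m/s² × 4400 m = 4.446×10^7 Pa = 44.46 MPa
chalk: 2062 kg/m³ × 9.81 m/s² × 955 m = 1.932×10^7 Pa = 19.32 MPa
granite: 2640 kg/m³ × 9.81 m/s² × 5841 m = 1.513×10^8 Pa = 151.3 MPa
greenschist: 2721 kg/m³ × 9.81 m/s² × 856 m = 2.285×10^7 Pa = 22.85 MPa
serpentinite: 2568 kg/m³ × 9.81 m/s² × 6956 m = 1.752×10^8 Pa = 175.2 MPa
Total = 44.46 + 19.32 + 151.3 + 22.85 + 175.2 = 413.13 MPa

413 MPa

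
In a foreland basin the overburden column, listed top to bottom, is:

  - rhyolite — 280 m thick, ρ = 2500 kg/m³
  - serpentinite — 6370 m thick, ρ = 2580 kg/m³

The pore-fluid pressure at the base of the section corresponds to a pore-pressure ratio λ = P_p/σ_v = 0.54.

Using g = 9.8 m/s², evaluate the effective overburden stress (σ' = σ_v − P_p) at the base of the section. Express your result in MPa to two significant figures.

77 MPa

Overburden (lithostatic) stress σ_v:
rhyolite: 2500 kg/m³ × 9.8 m/s² × 280 m = 6.860×10^6 Pa = 6.860 MPa
serpentinite: 2580 kg/m³ × 9.8 m/s² × 6370 m = 1.611×10^8 Pa = 161.1 MPa
Total = 6.860 + 161.1 = 167.92 MPa
Pore pressure P_p = λ·σ_v = 0.54 × 167.9 MPa = 90.68 MPa
Effective stress σ' = σ_v − P_p = 167.9 − 90.68 = 77.243 MPa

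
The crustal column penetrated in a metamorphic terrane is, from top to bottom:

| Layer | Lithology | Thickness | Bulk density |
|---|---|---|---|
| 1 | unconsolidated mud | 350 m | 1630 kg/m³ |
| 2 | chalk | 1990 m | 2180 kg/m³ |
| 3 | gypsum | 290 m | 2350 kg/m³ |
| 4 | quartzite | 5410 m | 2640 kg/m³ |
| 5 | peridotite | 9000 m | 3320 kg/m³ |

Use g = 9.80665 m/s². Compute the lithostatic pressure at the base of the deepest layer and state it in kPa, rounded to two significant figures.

490000 kPa

unconsolidated mud: 1630 kg/m³ × 9.80665 m/s² × 350 m = 5.595×10^6 Pa = 5595 kPa
chalk: 2180 kg/m³ × 9.80665 m/s² × 1990 m = 4.254×10^7 Pa = 42543 kPa
gypsum: 2350 kg/m³ × 9.80665 m/s² × 290 m = 6.683×10^6 Pa = 6683 kPa
quartzite: 2640 kg/m³ × 9.80665 m/s² × 5410 m = 1.401×10^8 Pa = 1.401×10^5 kPa
peridotite: 3320 kg/m³ × 9.80665 m/s² × 9000 m = 2.930×10^8 Pa = 2.930×10^5 kPa
Total = 5595 + 42543 + 6683 + 1.401×10^5 + 2.930×10^5 = 4.8791×10^5 kPa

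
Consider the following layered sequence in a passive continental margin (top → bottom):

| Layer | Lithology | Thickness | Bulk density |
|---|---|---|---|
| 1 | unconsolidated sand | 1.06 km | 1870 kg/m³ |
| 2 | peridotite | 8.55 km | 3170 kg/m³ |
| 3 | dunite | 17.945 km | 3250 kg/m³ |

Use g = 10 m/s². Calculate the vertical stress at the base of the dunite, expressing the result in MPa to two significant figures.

870 MPa

unconsolidated sand: 1870 kg/m³ × 10 m/s² × 1060 m = 1.982×10^7 Pa = 19.82 MPa
peridotite: 3170 kg/m³ × 10 m/s² × 8550 m = 2.710×10^8 Pa = 271.0 MPa
dunite: 3250 kg/m³ × 10 m/s² × 17945 m = 5.832×10^8 Pa = 583.2 MPa
Total = 19.82 + 271.0 + 583.2 = 874.07 MPa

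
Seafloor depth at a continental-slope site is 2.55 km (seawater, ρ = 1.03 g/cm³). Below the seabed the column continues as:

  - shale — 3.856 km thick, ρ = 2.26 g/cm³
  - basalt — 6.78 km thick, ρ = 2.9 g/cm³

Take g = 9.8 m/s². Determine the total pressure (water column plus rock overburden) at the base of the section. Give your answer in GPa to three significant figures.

seawater: 1030 kg/m³ × 9.8 m/s² × 2550 m = 2.574×10^7 Pa = 0.02574 GPa
shale: 2260 kg/m³ × 9.8 m/s² × 3856 m = 8.540×10^7 Pa = 0.08540 GPa
basalt: 2900 kg/m³ × 9.8 m/s² × 6780 m = 1.927×10^8 Pa = 0.1927 GPa
Total = 0.02574 + 0.08540 + 0.1927 = 0.30383 GPa

0.304 GPa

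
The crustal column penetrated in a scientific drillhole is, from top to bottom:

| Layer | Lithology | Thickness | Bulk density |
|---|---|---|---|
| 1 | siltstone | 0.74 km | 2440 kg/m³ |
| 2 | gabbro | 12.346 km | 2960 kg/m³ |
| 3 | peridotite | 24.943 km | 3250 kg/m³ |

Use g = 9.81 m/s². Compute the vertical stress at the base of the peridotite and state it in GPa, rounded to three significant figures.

1.17 GPa

siltstone: 2440 kg/m³ × 9.81 m/s² × 740 m = 1.771×10^7 Pa = 0.01771 GPa
gabbro: 2960 kg/m³ × 9.81 m/s² × 12346 m = 3.585×10^8 Pa = 0.3585 GPa
peridotite: 3250 kg/m³ × 9.81 m/s² × 24943 m = 7.952×10^8 Pa = 0.7952 GPa
Total = 0.01771 + 0.3585 + 0.7952 = 1.1715 GPa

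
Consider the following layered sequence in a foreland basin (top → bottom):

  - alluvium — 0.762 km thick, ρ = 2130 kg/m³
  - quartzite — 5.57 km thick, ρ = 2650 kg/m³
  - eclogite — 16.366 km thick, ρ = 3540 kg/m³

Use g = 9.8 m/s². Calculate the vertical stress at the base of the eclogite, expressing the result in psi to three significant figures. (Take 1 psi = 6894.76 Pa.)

alluvium: 2130 kg/m³ × 9.8 m/s² × 762 m = 1.591×10^7 Pa = 2307 psi
quartzite: 2650 kg/m³ × 9.8 m/s² × 5570 m = 1.447×10^8 Pa = 20980 psi
eclogite: 3540 kg/m³ × 9.8 m/s² × 16366 m = 5.678×10^8 Pa = 82348 psi
Total = 2307 + 20980 + 82348 = 1.0564×10^5 psi

106000 psi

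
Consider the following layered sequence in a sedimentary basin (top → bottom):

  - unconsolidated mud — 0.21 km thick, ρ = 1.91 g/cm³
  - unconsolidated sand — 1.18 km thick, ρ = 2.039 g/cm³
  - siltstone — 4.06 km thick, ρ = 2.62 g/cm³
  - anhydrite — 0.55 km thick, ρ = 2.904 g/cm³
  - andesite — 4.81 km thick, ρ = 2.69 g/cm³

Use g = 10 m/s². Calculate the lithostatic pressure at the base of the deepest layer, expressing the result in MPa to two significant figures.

280 MPa

unconsolidated mud: 1910 kg/m³ × 10 m/s² × 210 m = 4.011×10^6 Pa = 4.011 MPa
unconsolidated sand: 2039 kg/m³ × 10 m/s² × 1180 m = 2.406×10^7 Pa = 24.06 MPa
siltstone: 2620 kg/m³ × 10 m/s² × 4060 m = 1.064×10^8 Pa = 106.4 MPa
anhydrite: 2904 kg/m³ × 10 m/s² × 550 m = 1.597×10^7 Pa = 15.97 MPa
andesite: 2690 kg/m³ × 10 m/s² × 4810 m = 1.294×10^8 Pa = 129.4 MPa
Total = 4.011 + 24.06 + 106.4 + 15.97 + 129.4 = 279.80 MPa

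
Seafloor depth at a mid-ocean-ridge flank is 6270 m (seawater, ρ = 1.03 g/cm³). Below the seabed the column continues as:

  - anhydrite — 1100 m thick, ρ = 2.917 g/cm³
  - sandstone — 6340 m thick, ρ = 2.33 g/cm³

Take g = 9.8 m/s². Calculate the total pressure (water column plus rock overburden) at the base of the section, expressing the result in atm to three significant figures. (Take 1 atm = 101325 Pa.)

seawater: 1030 kg/m³ × 9.8 m/s² × 6270 m = 6.329×10^7 Pa = 624.6 atm
anhydrite: 2917 kg/m³ × 9.8 m/s² × 1100 m = 3.145×10^7 Pa = 310.3 atm
sandstone: 2330 kg/m³ × 9.8 m/s² × 6340 m = 1.448×10^8 Pa = 1429 atm
Total = 624.6 + 310.3 + 1429 = 2363.7 atm

2360 atm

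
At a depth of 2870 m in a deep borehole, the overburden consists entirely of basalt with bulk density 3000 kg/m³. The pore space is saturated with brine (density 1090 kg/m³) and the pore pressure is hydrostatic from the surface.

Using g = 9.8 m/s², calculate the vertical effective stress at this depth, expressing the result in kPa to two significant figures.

Overburden (lithostatic) stress σ_v:
basalt: 3000 kg/m³ × 9.8 m/s² × 2870 m = 8.438×10^7 Pa = 84.38 MPa
Pore pressure P_p = 1090 kg/m³ × 9.8 m/s² × 2870 m = 3.066×10^7 Pa = 30.66 MPa
Effective stress σ' = σ_v − P_p = 84.38 − 30.66 = 53.721 MPa = 53721 kPa

54000 kPa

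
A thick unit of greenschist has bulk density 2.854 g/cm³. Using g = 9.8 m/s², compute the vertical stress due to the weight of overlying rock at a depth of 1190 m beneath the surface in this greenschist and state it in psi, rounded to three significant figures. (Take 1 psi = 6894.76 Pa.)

4830 psi

greenschist: 2854 kg/m³ × 9.8 m/s² × 1190 m = 3.328×10^7 Pa = 4827 psi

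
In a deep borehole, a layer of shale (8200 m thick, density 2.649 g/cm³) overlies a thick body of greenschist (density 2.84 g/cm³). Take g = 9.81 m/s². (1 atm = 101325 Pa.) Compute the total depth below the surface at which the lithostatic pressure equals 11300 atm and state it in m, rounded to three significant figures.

41600 m

Pressure at base of upper layers: 2649×9.81×8200 = 2.131×10^8 Pa = 2103 atm
Remaining pressure to be supplied by greenschist: 1.145×10^9 − 2.131×10^8 = 9.319×10^8 Pa
Additional depth in greenschist = 9.319×10^8 Pa / (2840 kg/m³ × 9.81 m/s²) = 33448 m
Total depth = 8200 m + 33448 m = 41648 m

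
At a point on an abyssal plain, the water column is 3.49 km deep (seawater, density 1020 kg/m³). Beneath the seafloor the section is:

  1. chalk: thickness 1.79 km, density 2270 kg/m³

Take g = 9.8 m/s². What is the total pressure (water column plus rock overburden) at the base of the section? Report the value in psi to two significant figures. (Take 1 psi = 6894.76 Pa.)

seawater: 1020 kg/m³ × 9.8 m/s² × 3490 m = 3.489×10^7 Pa = 5060 psi
chalk: 2270 kg/m³ × 9.8 m/s² × 1790 m = 3.982×10^7 Pa = 5775 psi
Total = 5060 + 5775 = 10835 psi

11000 psi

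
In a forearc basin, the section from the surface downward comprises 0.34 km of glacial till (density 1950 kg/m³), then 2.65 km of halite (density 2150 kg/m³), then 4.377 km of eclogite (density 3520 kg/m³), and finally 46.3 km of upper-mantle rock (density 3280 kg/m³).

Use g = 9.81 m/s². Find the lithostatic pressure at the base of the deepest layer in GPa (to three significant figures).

1.70 GPa

glacial till: 1950 kg/m³ × 9.81 m/s² × 340 m = 6.504×10^6 Pa = 6.504×10^-3 GPa
halite: 2150 kg/m³ × 9.81 m/s² × 2650 m = 5.589×10^7 Pa = 0.05589 GPa
eclogite: 3520 kg/m³ × 9.81 m/s² × 4377 m = 1.511×10^8 Pa = 0.1511 GPa
upper-mantle rock: 3280 kg/m³ × 9.81 m/s² × 46300 m = 1.490×10^9 Pa = 1.490 GPa
Total = 6.504×10^-3 + 0.05589 + 0.1511 + 1.490 = 1.7033 GPa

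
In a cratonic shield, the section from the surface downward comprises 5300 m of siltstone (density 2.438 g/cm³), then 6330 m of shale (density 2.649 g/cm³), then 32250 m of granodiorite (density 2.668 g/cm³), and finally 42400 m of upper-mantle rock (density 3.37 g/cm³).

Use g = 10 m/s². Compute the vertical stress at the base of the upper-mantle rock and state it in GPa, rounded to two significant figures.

siltstone: 2438 kg/m³ × 10 m/s² × 5300 m = 1.292×10^8 Pa = 0.1292 GPa
shale: 2649 kg/m³ × 10 m/s² × 6330 m = 1.677×10^8 Pa = 0.1677 GPa
granodiorite: 2668 kg/m³ × 10 m/s² × 32250 m = 8.604×10^8 Pa = 0.8604 GPa
upper-mantle rock: 3370 kg/m³ × 10 m/s² × 42400 m = 1.429×10^9 Pa = 1.429 GPa
Total = 0.1292 + 0.1677 + 0.8604 + 1.429 = 2.5862 GPa

2.6 GPa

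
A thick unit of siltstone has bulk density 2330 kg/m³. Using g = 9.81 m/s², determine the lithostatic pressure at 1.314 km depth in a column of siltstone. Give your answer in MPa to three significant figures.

30.0 MPa

siltstone: 2330 kg/m³ × 9.81 m/s² × 1314 m = 3.003×10^7 Pa = 30.03 MPa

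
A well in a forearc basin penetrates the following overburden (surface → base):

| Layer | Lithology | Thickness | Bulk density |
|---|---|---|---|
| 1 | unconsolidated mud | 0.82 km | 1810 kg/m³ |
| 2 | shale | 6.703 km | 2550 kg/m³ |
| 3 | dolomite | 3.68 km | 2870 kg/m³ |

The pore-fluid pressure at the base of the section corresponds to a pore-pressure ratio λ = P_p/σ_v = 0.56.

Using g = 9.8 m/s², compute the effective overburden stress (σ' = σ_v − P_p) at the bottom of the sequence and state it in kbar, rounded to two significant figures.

Overburden (lithostatic) stress σ_v:
unconsolidated mud: 1810 kg/m³ × 9.8 m/s² × 820 m = 1.455×10^7 Pa = 14.55 MPa
shale: 2550 kg/m³ × 9.8 m/s² × 6703 m = 1.675×10^8 Pa = 167.5 MPa
dolomite: 2870 kg/m³ × 9.8 m/s² × 3680 m = 1.035×10^8 Pa = 103.5 MPa
Total = 14.55 + 167.5 + 103.5 = 285.56 MPa
Pore pressure P_p = λ·σ_v = 0.56 × 285.6 MPa = 159.9 MPa
Effective stress σ' = σ_v − P_p = 285.6 − 159.9 = 125.64 MPa = 1.2564 kbar

1.3 kbar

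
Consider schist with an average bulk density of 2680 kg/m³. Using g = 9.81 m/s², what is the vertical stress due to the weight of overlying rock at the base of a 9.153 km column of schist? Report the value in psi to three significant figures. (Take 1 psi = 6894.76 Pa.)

34900 psi

schist: 2680 kg/m³ × 9.81 m/s² × 9153 m = 2.406×10^8 Pa = 34902 psi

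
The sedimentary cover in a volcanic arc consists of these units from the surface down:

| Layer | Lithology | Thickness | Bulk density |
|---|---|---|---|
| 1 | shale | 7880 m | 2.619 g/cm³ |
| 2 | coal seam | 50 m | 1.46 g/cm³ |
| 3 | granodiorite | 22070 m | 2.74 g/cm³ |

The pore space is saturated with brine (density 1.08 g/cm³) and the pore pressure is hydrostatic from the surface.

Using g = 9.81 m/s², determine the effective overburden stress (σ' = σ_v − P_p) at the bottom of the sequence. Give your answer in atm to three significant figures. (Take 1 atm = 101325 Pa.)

Overburden (lithostatic) stress σ_v:
shale: 2619 kg/m³ × 9.81 m/s² × 7880 m = 2.025×10^8 Pa = 202.5 MPa
coal seam: 1460 kg/m³ × 9.81 m/s² × 50 m = 7.161×10^5 Pa = 0.7161 MPa
granodiorite: 2740 kg/m³ × 9.81 m/s² × 22070 m = 5.932×10^8 Pa = 593.2 MPa
Total = 202.5 + 0.7161 + 593.2 = 796.40 MPa
Pore pressure P_p = 1080 kg/m³ × 9.81 m/s² × 30000 m = 3.178×10^8 Pa = 317.8 MPa
Effective stress σ' = σ_v − P_p = 796.4 − 317.8 = 478.56 MPa = 4723.0 atm

4720 atm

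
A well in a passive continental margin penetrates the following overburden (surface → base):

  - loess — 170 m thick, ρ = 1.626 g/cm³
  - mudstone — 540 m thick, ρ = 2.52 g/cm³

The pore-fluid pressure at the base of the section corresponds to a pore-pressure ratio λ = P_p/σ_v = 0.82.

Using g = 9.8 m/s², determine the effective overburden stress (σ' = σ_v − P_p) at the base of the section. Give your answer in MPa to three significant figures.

2.89 MPa

Overburden (lithostatic) stress σ_v:
loess: 1626 kg/m³ × 9.8 m/s² × 170 m = 2.709×10^6 Pa = 2.709 MPa
mudstone: 2520 kg/m³ × 9.8 m/s² × 540 m = 1.334×10^7 Pa = 13.34 MPa
Total = 2.709 + 13.34 = 16.045 MPa
Pore pressure P_p = λ·σ_v = 0.82 × 16.04 MPa = 13.16 MPa
Effective stress σ' = σ_v − P_p = 16.04 − 13.16 = 2.8881 MPa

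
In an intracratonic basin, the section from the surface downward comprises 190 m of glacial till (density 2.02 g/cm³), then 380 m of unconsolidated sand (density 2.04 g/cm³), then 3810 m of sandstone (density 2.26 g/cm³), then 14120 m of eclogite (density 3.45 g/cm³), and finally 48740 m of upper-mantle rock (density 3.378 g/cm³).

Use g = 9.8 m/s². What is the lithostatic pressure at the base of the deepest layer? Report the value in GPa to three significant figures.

glacial till: 2020 kg/m³ × 9.8 m/s² × 190 m = 3.761×10^6 Pa = 3.761×10^-3 GPa
unconsolidated sand: 2040 kg/m³ × 9.8 m/s² × 380 m = 7.597×10^6 Pa = 7.597×10^-3 GPa
sandstone: 2260 kg/m³ × 9.8 m/s² × 3810 m = 8.438×10^7 Pa = 0.08438 GPa
eclogite: 3450 kg/m³ × 9.8 m/s² × 14120 m = 4.774×10^8 Pa = 0.4774 GPa
upper-mantle rock: 3378 kg/m³ × 9.8 m/s² × 48740 m = 1.614×10^9 Pa = 1.614 GPa
Total = 3.761×10^-3 + 7.597×10^-3 + 0.08438 + 0.4774 + 1.614 = 2.1866 GPa

2.19 GPa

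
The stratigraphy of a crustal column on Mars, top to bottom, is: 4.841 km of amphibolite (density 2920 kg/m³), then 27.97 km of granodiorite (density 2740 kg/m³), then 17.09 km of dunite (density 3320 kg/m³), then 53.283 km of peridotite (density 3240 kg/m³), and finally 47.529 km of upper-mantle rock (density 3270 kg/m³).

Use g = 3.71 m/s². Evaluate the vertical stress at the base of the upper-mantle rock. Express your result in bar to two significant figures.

amphibolite: 2920 kg/m³ × 3.71 m/s² × 4841 m = 5.244×10^7 Pa = 524.4 bar
granodiorite: 2740 kg/m³ × 3.71 m/s² × 27970 m = 2.843×10^8 Pa = 2843 bar
dunite: 3320 kg/m³ × 3.71 m/s² × 17090 m = 2.105×10^8 Pa = 2105 bar
peridotite: 3240 kg/m³ × 3.71 m/s² × 53283 m = 6.405×10^8 Pa = 6405 bar
upper-mantle rock: 3270 kg/m³ × 3.71 m/s² × 47529 m = 5.766×10^8 Pa = 5766 bar
Total = 524.4 + 2843 + 2105 + 6405 + 5766 = 17644 bar

18000 bar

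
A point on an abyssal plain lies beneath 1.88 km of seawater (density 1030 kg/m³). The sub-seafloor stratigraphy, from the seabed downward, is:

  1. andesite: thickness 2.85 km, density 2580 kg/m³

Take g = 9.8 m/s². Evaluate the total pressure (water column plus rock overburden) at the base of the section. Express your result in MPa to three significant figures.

seawater: 1030 kg/m³ × 9.8 m/s² × 1880 m = 1.898×10^7 Pa = 18.98 MPa
andesite: 2580 kg/m³ × 9.8 m/s² × 2850 m = 7.206×10^7 Pa = 72.06 MPa
Total = 18.98 + 72.06 = 91.036 MPa

91.0 MPa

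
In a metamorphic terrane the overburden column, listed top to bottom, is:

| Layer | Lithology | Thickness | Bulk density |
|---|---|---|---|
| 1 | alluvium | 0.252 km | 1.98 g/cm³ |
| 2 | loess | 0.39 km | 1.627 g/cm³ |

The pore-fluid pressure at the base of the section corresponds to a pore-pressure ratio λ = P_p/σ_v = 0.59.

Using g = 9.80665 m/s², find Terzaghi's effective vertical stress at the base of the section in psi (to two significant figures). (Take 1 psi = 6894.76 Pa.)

Overburden (lithostatic) stress σ_v:
alluvium: 1980 kg/m³ × 9.80665 m/s² × 252 m = 4.893×10^6 Pa = 4.893 MPa
loess: 1627 kg/m³ × 9.80665 m/s² × 390 m = 6.223×10^6 Pa = 6.223 MPa
Total = 4.893 + 6.223 = 11.116 MPa
Pore pressure P_p = λ·σ_v = 0.59 × 11.12 MPa = 6.558 MPa
Effective stress σ' = σ_v − P_p = 11.12 − 6.558 = 4.5575 MPa = 661.00 psi

660 psi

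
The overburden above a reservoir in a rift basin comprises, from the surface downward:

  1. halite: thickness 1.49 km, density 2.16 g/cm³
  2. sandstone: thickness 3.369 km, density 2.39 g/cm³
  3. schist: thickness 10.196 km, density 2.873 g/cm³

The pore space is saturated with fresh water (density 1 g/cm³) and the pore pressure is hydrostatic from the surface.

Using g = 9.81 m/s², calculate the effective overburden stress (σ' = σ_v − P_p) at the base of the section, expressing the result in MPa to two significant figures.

Overburden (lithostatic) stress σ_v:
halite: 2160 kg/m³ × 9.81 m/s² × 1490 m = 3.157×10^7 Pa = 31.57 MPa
sandstone: 2390 kg/m³ × 9.81 m/s² × 3369 m = 7.899×10^7 Pa = 78.99 MPa
schist: 2873 kg/m³ × 9.81 m/s² × 10196 m = 2.874×10^8 Pa = 287.4 MPa
Total = 31.57 + 78.99 + 287.4 = 397.93 MPa
Pore pressure P_p = 1000 kg/m³ × 9.81 m/s² × 15055 m = 1.477×10^8 Pa = 147.7 MPa
Effective stress σ' = σ_v − P_p = 397.9 − 147.7 = 250.24 MPa

250 MPa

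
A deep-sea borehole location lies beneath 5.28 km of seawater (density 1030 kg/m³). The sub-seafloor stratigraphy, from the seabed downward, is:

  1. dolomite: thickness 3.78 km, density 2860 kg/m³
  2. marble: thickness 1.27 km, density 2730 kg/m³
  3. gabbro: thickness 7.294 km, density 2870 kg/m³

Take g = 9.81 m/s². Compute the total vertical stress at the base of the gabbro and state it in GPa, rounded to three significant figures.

seawater: 1030 kg/m³ × 9.81 m/s² × 5280 m = 5.335×10^7 Pa = 0.05335 GPa
dolomite: 2860 kg/m³ × 9.81 m/s² × 3780 m = 1.061×10^8 Pa = 0.1061 GPa
marble: 2730 kg/m³ × 9.81 m/s² × 1270 m = 3.401×10^7 Pa = 0.03401 GPa
gabbro: 2870 kg/m³ × 9.81 m/s² × 7294 m = 2.054×10^8 Pa = 0.2054 GPa
Total = 0.05335 + 0.1061 + 0.03401 + 0.2054 = 0.39878 GPa

0.399 GPa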